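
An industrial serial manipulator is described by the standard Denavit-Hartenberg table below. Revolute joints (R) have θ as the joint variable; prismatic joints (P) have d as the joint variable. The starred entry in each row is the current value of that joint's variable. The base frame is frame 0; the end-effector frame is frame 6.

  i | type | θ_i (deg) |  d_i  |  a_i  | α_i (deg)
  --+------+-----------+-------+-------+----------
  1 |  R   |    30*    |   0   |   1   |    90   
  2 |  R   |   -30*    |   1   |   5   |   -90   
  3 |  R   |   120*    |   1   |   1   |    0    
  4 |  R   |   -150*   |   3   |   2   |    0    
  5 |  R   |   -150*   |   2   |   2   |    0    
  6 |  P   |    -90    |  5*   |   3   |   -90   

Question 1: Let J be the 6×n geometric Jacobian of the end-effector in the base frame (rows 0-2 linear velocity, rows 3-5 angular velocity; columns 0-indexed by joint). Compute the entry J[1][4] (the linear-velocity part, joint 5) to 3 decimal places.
-3.031

axis z_4 = (0.4330,0.2500,0.8660); lever o_n−o_4 = (0.0311,3.4821,7.0622)
cross product → J_v[:, 4] = (-1.2500,-3.0311,1.5000)
J_ω[:, 4] = z_4
entry J[1][4] = -3.0311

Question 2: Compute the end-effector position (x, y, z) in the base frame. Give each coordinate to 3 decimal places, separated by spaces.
after link 1: o_1 = (0.8660, 0.5000, 0.0000)
after link 2: o_2 = (5.1160, 1.7990, -2.5000)
after link 3: o_3 = (4.7410, 2.5825, -1.3840)
after link 4: o_4 = (7.8391, 3.2165, 0.3481)
after link 5: o_5 = (7.2051, 2.8505, 3.0801)
after link 6: o_6 = (7.8702, 6.6986, 7.4103)

7.870 6.699 7.410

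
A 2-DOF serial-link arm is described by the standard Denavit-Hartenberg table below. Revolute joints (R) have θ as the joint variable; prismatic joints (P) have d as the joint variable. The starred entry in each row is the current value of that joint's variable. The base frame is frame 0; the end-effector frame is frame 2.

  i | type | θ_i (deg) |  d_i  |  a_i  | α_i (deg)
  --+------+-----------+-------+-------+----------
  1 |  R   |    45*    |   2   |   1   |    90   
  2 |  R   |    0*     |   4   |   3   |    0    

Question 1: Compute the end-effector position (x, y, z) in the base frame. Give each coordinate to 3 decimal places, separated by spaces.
5.657 -0.000 2.000

after link 1: o_1 = (0.7071, 0.7071, 2.0000)
after link 2: o_2 = (5.6569, -0.0000, 2.0000)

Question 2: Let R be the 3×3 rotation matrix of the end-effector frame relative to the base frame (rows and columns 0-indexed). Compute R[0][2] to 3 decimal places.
0.707

End-effector z-axis (col 2 of R) = (0.7071,-0.7071,0.0000)
R[0][2] = 0.7071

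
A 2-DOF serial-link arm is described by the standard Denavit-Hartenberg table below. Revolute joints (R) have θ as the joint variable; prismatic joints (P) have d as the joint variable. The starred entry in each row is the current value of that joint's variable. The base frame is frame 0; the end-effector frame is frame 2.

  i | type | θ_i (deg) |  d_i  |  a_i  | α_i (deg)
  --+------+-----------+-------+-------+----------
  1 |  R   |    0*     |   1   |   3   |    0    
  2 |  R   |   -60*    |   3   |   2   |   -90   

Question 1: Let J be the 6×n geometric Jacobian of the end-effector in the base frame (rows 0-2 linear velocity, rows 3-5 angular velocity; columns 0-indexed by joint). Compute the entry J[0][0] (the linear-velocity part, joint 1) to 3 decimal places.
1.732

axis z_0 = ẑ; lever o_n−o_0 = (4.0000,-1.7321,4.0000)
cross product → J_v[:, 0] = (1.7321,4.0000,-0.0000)
J_ω[:, 0] = z_0
entry J[0][0] = 1.7321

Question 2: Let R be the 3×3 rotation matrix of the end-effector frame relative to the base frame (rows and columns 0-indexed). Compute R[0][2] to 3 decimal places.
End-effector z-axis (col 2 of R) = (0.8660,0.5000,0.0000)
R[0][2] = 0.8660

0.866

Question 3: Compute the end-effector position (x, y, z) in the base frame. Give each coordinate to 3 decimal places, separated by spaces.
after link 1: o_1 = (3.0000, 0.0000, 1.0000)
after link 2: o_2 = (4.0000, -1.7321, 4.0000)

4.000 -1.732 4.000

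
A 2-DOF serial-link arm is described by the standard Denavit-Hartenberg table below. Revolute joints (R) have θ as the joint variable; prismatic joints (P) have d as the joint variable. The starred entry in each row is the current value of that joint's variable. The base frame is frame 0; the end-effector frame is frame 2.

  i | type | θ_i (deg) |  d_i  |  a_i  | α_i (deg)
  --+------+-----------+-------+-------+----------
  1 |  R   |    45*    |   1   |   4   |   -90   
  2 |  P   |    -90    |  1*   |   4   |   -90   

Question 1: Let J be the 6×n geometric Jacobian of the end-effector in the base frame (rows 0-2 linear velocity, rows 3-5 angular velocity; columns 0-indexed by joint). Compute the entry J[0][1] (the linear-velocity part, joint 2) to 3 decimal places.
prismatic axis z_1 = (-0.7071,0.7071,0.0000)
J_v[:, 1] = z_1; J_ω[:, 1] = (0,0,0)
entry J[0][1] = -0.7071

-0.707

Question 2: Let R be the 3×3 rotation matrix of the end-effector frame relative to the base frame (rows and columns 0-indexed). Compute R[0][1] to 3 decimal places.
0.707

End-effector y-axis (col 1 of R) = (0.7071,-0.7071,-0.0000)
R[0][1] = 0.7071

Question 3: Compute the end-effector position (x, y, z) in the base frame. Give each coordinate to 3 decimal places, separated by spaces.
after link 1: o_1 = (2.8284, 2.8284, 1.0000)
after link 2: o_2 = (2.1213, 3.5355, 5.0000)

2.121 3.536 5.000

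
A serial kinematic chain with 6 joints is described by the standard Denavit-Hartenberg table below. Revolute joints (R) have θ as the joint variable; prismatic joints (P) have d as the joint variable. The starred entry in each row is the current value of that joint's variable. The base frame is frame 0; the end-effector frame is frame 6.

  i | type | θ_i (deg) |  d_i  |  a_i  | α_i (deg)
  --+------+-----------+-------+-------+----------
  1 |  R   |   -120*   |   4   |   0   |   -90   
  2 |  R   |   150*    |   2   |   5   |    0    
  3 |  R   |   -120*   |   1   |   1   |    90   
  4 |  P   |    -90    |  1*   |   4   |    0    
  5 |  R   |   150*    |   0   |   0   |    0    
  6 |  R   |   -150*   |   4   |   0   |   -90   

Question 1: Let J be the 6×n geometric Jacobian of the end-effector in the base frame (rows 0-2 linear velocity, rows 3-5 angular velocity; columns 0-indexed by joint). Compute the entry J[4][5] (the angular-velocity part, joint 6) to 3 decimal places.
axis z_5 = (-0.2500,-0.4330,0.8660); lever o_n−o_5 = (-1.0000,-1.7321,3.4641)
cross product → J_v[:, 5] = (0.0000,0.0000,0.0000)
J_ω[:, 5] = z_5
entry J[4][5] = -0.4330

-0.433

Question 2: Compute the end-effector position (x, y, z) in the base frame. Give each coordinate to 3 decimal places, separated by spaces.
after link 1: o_1 = (0.0000, 0.0000, 4.0000)
after link 2: o_2 = (3.8971, 2.7500, 1.5000)
after link 3: o_3 = (4.3301, 1.5000, 1.0000)
after link 4: o_4 = (0.6160, 3.0670, 1.8660)
after link 5: o_5 = (0.6160, 3.0670, 1.8660)
after link 6: o_6 = (-0.3840, 1.3349, 5.3301)

-0.384 1.335 5.330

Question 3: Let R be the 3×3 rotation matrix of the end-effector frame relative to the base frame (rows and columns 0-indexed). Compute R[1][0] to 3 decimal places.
0.500

End-effector x-axis (col 0 of R) = (-0.8660,0.5000,-0.0000)
R[1][0] = 0.5000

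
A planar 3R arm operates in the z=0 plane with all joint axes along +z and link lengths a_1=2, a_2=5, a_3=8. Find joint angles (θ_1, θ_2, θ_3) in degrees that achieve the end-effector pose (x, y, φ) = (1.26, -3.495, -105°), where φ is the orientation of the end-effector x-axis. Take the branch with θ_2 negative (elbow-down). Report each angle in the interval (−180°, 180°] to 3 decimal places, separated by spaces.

119.984 -89.983 -135.001

wrist centre = target − a_3·(cos φ, sin φ) = (3.3306, 4.2324)
cos θ_2 = (29.0058−2²−5²)/(2·2·5) = 0.0003; θ_2 = -89.9833° (elbow-down)
β = atan2(4.2324,3.3306) = 51.8002°; ψ = atan2(-5.0000,2.0015) = -68.1842°
θ_1 = β − ψ = 119.9844°
θ_3 = φ − θ_1 − θ_2 = -135.0011° (wrapped to (-180°,180°])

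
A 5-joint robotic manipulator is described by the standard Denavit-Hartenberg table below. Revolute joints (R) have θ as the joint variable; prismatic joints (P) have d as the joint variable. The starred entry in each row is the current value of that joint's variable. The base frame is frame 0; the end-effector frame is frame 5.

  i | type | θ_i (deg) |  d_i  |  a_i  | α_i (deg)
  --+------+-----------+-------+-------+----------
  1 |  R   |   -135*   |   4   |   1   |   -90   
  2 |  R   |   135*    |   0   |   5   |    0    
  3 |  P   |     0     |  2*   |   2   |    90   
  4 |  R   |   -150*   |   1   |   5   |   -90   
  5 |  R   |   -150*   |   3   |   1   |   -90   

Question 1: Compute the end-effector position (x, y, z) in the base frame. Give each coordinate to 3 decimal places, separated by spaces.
after link 1: o_1 = (-0.7071, -0.7071, 4.0000)
after link 2: o_2 = (1.7929, 1.7929, 0.4645)
after link 3: o_3 = (4.2071, 1.3787, -0.9497)
after link 4: o_4 = (-0.2257, 0.4814, 1.4050)
after link 5: o_5 = (-0.8817, 2.8873, -0.5395)

-0.882 2.887 -0.540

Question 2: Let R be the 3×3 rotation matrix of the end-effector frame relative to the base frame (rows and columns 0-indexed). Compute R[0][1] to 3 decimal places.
End-effector y-axis (col 1 of R) = (0.3624,-0.8624,0.3536)
R[0][1] = 0.3624

0.362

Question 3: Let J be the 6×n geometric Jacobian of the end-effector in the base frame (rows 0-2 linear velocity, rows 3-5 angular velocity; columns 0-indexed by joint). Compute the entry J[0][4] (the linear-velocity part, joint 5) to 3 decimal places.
-0.826

axis z_4 = (-0.3624,0.8624,-0.3536); lever o_n−o_4 = (-0.6559,2.4059,-1.9445)
cross product → J_v[:, 4] = (-0.8263,-0.4727,-0.3062)
J_ω[:, 4] = z_4
entry J[0][4] = -0.8263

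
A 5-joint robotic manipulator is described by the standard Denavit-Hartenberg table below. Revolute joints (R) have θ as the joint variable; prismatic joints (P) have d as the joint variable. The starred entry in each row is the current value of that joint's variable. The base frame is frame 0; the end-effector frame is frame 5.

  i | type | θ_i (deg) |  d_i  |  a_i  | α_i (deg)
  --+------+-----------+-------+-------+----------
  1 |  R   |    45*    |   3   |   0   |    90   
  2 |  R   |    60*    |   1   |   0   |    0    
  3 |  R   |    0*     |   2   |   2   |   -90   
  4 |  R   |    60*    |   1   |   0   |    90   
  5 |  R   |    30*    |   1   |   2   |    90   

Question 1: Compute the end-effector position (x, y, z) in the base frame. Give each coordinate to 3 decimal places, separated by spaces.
1.509 -1.319 7.232

after link 1: o_1 = (0.0000, 0.0000, 3.0000)
after link 2: o_2 = (0.7071, -0.7071, 3.0000)
after link 3: o_3 = (2.8284, -1.4142, 4.7321)
after link 4: o_4 = (2.2161, -2.0266, 5.2321)
after link 5: o_5 = (1.5089, -1.3195, 7.2321)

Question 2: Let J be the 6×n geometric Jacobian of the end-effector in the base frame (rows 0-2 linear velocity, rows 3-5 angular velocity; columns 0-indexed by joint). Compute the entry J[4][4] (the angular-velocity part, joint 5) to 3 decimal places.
-0.047

axis z_4 = (0.6597,-0.0474,0.7500); lever o_n−o_4 = (-0.7071,0.7071,2.0000)
cross product → J_v[:, 4] = (-0.6251,-1.8498,0.4330)
J_ω[:, 4] = z_4
entry J[4][4] = -0.0474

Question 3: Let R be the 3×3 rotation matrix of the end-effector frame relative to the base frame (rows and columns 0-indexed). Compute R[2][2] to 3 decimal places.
End-effector z-axis (col 2 of R) = (0.3125,0.9249,-0.2165)
R[2][2] = -0.2165

-0.217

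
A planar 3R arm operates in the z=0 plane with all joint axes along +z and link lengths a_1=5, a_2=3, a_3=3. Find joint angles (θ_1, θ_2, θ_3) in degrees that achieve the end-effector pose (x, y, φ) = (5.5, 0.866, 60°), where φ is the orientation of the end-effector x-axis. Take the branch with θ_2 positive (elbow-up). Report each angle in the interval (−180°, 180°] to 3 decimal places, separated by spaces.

wrist centre = target − a_3·(cos φ, sin φ) = (4.0000, -1.7321)
cos θ_2 = (19.0001−5²−3²)/(2·5·3) = -0.5000; θ_2 = 119.9998° (elbow-up)
β = atan2(-1.7321,4.0000) = -23.4135°; ψ = atan2(2.5981,3.5000) = 36.5868°
θ_1 = β − ψ = -60.0003°
θ_3 = φ − θ_1 − θ_2 = 0.0005° (wrapped to (-180°,180°])

-60.000 120.000 0.000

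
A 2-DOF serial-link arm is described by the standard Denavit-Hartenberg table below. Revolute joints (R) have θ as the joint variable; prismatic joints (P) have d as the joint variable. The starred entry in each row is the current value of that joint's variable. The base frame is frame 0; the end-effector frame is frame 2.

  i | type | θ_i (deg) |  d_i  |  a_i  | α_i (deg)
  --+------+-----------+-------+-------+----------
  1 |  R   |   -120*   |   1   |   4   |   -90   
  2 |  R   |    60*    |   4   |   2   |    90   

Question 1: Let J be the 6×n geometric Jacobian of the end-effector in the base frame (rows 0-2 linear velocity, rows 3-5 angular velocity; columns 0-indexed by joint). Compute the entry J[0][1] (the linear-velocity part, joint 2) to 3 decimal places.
axis z_1 = (0.8660,-0.5000,0.0000); lever o_n−o_1 = (2.9641,-2.8660,-1.7321)
cross product → J_v[:, 1] = (0.8660,1.5000,-1.0000)
J_ω[:, 1] = z_1
entry J[0][1] = 0.8660

0.866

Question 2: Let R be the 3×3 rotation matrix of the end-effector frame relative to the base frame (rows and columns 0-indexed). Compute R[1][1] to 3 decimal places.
End-effector y-axis (col 1 of R) = (0.8660,-0.5000,0.0000)
R[1][1] = -0.5000

-0.500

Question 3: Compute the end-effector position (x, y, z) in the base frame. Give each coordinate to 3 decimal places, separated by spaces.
0.964 -6.330 -0.732

after link 1: o_1 = (-2.0000, -3.4641, 1.0000)
after link 2: o_2 = (0.9641, -6.3301, -0.7321)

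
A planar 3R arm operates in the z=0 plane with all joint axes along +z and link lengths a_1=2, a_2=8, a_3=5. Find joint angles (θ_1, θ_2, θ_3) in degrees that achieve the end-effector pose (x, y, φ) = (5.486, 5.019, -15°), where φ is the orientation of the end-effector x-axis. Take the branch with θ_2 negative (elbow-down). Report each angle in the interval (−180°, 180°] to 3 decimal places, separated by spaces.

-134.995 -150.004 -90.001

wrist centre = target − a_3·(cos φ, sin φ) = (0.6564, 6.3131)
cos θ_2 = (40.2860−2²−8²)/(2·2·8) = -0.8661; θ_2 = -150.0043° (elbow-down)
β = atan2(6.3131,0.6564) = 84.0643°; ψ = atan2(-3.9995,-4.9285) = -140.9406°
θ_1 = β − ψ = 225.0049°
θ_3 = φ − θ_1 − θ_2 = -90.0007° (wrapped to (-180°,180°])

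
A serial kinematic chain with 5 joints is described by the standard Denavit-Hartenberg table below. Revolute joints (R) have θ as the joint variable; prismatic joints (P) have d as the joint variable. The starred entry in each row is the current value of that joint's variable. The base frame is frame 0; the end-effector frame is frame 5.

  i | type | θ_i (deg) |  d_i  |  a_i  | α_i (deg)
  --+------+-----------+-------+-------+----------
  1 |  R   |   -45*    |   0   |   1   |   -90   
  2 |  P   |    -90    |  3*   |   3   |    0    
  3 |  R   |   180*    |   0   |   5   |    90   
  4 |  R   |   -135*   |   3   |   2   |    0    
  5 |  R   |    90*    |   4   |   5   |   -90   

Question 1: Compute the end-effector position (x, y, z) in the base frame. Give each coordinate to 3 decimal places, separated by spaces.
after link 1: o_1 = (0.7071, -0.7071, 0.0000)
after link 2: o_2 = (2.8284, 1.4142, 3.0000)
after link 3: o_3 = (2.8284, 1.4142, -2.0000)
after link 4: o_4 = (3.9497, -1.7071, -0.5858)
after link 5: o_5 = (4.2782, -7.0355, -4.1213)

4.278 -7.036 -4.121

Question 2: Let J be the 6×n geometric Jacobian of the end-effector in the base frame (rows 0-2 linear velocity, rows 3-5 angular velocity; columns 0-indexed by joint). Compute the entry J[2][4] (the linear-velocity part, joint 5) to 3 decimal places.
-3.536

axis z_4 = (0.7071,-0.7071,0.0000); lever o_n−o_4 = (0.3284,-5.3284,-3.5355)
cross product → J_v[:, 4] = (2.5000,2.5000,-3.5355)
J_ω[:, 4] = z_4
entry J[2][4] = -3.5355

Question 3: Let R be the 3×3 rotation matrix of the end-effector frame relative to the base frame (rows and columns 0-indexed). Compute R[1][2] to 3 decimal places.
0.500

End-effector z-axis (col 2 of R) = (0.5000,0.5000,-0.7071)
R[1][2] = 0.5000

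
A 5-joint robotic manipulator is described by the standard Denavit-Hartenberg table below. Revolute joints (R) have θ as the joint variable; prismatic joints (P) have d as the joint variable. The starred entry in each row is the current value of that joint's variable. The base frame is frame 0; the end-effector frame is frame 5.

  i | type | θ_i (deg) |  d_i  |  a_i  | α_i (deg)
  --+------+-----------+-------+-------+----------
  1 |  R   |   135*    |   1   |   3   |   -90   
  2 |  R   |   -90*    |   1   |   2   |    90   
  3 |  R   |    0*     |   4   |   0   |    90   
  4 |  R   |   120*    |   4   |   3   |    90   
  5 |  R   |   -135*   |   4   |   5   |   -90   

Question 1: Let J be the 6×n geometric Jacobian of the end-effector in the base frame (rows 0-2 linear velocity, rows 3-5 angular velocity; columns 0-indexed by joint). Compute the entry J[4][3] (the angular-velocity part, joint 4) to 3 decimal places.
0.707

axis z_3 = (0.7071,0.7071,-0.0000); lever o_n−o_3 = (1.4147,-0.7578,3.7319)
cross product → J_v[:, 3] = (2.6388,-2.6388,-1.5362)
J_ω[:, 3] = z_3
entry J[4][3] = 0.7071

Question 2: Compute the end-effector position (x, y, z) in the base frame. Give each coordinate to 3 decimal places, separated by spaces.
1.415 -2.172 6.732

after link 1: o_1 = (-2.1213, 2.1213, 1.0000)
after link 2: o_2 = (-2.8284, 1.4142, 3.0000)
after link 3: o_3 = (0.0000, -1.4142, 3.0000)
after link 4: o_4 = (4.6655, -0.4229, 1.5000)
after link 5: o_5 = (1.4147, -2.1721, 6.7319)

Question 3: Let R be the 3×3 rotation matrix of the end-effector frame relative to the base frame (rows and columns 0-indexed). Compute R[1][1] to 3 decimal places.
0.354

End-effector y-axis (col 1 of R) = (-0.3536,0.3536,-0.8660)
R[1][1] = 0.3536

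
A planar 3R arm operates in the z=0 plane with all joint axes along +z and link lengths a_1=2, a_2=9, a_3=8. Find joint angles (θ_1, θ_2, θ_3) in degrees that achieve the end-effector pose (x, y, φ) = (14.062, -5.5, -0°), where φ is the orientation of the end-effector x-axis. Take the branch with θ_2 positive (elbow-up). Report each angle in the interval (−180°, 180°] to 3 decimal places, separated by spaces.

wrist centre = target − a_3·(cos φ, sin φ) = (6.0620, -5.5000)
cos θ_2 = (66.9978−2²−9²)/(2·2·9) = -0.5001; θ_2 = 120.0040° (elbow-up)
β = atan2(-5.5000,6.0620) = -42.2172°; ψ = atan2(7.7939,-2.5005) = 107.7879°
θ_1 = β − ψ = -150.0051°
θ_3 = φ − θ_1 − θ_2 = 30.0011° (wrapped to (-180°,180°])

-150.005 120.004 30.001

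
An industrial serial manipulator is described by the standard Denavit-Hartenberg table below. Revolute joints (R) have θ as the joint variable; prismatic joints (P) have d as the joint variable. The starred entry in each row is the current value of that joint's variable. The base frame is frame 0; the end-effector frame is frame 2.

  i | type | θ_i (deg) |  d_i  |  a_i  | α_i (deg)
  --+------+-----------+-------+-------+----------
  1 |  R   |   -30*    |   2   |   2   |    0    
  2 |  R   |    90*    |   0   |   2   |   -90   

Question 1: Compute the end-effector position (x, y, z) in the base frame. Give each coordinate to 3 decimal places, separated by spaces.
after link 1: o_1 = (1.7321, -1.0000, 2.0000)
after link 2: o_2 = (2.7321, 0.7321, 2.0000)

2.732 0.732 2.000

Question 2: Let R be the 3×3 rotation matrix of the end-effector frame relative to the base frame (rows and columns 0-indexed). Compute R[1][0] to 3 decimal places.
0.866

End-effector x-axis (col 0 of R) = (0.5000,0.8660,0.0000)
R[1][0] = 0.8660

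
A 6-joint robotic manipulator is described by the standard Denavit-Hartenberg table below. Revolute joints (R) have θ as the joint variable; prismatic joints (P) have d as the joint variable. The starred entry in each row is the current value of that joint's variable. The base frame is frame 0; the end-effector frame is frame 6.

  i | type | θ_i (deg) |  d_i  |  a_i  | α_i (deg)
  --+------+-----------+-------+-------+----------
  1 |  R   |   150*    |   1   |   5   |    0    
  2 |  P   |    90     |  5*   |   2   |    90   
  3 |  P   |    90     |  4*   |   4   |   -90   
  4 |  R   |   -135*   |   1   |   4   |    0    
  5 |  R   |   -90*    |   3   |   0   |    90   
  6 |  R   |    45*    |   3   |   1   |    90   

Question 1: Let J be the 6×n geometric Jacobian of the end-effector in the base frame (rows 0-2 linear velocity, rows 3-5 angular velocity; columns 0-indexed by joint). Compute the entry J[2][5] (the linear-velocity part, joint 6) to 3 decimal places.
0.500

axis z_5 = (0.6124,-0.3536,0.7071); lever o_n−o_5 = (2.6237,-0.6983,1.6213)
cross product → J_v[:, 5] = (-0.0795,0.8624,0.5000)
J_ω[:, 5] = z_5
entry J[2][5] = 0.5000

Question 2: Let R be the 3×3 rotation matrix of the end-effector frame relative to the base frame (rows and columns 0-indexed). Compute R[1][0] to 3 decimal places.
0.362

End-effector x-axis (col 0 of R) = (0.7866,0.3624,-0.5000)
R[1][0] = 0.3624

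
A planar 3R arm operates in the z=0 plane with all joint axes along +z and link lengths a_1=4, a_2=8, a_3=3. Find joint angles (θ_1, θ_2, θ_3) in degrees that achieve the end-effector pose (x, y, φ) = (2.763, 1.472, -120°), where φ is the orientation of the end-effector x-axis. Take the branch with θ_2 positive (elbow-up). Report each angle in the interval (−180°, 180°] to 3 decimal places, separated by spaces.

-62.661 135.008 167.653

wrist centre = target − a_3·(cos φ, sin φ) = (4.2630, 4.0701)
cos θ_2 = (34.7387−4²−8²)/(2·4·8) = -0.7072; θ_2 = 135.0082° (elbow-up)
β = atan2(4.0701,4.2630) = 43.6737°; ψ = atan2(5.6560,-1.6577) = 106.3347°
θ_1 = β − ψ = -62.6610°
θ_3 = φ − θ_1 − θ_2 = 167.6528° (wrapped to (-180°,180°])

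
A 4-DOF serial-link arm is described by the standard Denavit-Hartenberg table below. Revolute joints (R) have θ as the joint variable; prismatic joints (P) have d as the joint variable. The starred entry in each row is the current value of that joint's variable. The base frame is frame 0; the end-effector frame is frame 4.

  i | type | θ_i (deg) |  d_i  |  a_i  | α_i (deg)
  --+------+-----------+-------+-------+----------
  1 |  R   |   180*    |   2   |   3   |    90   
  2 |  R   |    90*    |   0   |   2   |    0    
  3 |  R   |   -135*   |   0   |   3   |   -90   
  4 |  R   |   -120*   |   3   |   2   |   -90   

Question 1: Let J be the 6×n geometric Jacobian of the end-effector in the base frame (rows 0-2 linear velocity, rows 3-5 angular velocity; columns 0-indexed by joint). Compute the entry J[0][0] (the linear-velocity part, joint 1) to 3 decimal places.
axis z_0 = ẑ; lever o_n−o_0 = (-6.5355,1.7321,4.7071)
cross product → J_v[:, 0] = (-1.7321,-6.5355,0.0000)
J_ω[:, 0] = z_0
entry J[0][0] = -1.7321

-1.732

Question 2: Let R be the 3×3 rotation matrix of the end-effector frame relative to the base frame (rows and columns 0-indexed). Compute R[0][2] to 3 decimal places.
-0.612

End-effector z-axis (col 2 of R) = (-0.6124,0.5000,-0.6124)
R[0][2] = -0.6124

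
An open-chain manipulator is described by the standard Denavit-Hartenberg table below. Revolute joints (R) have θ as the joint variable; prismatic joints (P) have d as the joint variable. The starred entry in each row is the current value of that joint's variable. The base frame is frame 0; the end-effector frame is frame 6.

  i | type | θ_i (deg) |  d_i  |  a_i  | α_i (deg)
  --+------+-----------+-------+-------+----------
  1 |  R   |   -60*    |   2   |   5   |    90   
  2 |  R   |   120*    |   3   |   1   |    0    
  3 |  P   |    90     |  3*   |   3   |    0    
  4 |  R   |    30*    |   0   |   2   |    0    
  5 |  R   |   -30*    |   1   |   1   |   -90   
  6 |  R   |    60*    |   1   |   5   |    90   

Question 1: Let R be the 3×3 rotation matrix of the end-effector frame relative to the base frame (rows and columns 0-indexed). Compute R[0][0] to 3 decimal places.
End-effector x-axis (col 0 of R) = (0.5335,0.8080,-0.2500)
R[0][0] = 0.5335

0.533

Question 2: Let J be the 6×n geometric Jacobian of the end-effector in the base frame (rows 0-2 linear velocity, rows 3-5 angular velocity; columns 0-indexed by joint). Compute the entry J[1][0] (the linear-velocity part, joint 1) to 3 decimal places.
-3.127

axis z_0 = ẑ; lever o_n−o_0 = (-3.1268,0.0760,-2.9821)
cross product → J_v[:, 0] = (-0.0760,-3.1268,0.0000)
J_ω[:, 0] = z_0
entry J[1][0] = -3.1268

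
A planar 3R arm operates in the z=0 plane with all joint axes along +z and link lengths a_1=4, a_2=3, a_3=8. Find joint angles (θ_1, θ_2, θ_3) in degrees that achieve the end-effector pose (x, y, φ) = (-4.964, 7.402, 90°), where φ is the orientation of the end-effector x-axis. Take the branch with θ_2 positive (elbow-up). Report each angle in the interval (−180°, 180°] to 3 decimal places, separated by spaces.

149.998 90.003 -150.001

wrist centre = target − a_3·(cos φ, sin φ) = (-4.9640, -0.5980)
cos θ_2 = (24.9989−4²−3²)/(2·4·3) = -0.0000; θ_2 = 90.0026° (elbow-up)
β = atan2(-0.5980,-4.9640) = -173.1308°; ψ = atan2(3.0000,3.9999) = 36.8708°
θ_1 = β − ψ = -210.0017°
θ_3 = φ − θ_1 − θ_2 = -150.0010° (wrapped to (-180°,180°])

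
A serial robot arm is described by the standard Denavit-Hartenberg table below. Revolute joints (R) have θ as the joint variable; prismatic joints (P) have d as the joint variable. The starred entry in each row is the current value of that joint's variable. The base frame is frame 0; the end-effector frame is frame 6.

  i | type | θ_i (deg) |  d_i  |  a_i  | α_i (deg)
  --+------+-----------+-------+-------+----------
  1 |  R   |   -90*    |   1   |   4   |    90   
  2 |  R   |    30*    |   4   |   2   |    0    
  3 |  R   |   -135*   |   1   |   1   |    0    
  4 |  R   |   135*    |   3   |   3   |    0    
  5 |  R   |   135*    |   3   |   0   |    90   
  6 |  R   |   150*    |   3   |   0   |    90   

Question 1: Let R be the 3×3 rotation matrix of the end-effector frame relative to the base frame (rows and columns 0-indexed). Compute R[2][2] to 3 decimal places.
0.129

End-effector z-axis (col 2 of R) = (-0.8660,0.4830,0.1294)
R[2][2] = 0.1294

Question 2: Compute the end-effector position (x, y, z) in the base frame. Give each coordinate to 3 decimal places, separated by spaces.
-11.000 -8.848 5.432

after link 1: o_1 = (0.0000, -4.0000, 1.0000)
after link 2: o_2 = (-4.0000, -5.7321, 2.0000)
after link 3: o_3 = (-5.0000, -5.4732, 1.0341)
after link 4: o_4 = (-8.0000, -8.0713, 2.5341)
after link 5: o_5 = (-11.0000, -8.0713, 2.5341)
after link 6: o_6 = (-11.0000, -8.8478, 5.4319)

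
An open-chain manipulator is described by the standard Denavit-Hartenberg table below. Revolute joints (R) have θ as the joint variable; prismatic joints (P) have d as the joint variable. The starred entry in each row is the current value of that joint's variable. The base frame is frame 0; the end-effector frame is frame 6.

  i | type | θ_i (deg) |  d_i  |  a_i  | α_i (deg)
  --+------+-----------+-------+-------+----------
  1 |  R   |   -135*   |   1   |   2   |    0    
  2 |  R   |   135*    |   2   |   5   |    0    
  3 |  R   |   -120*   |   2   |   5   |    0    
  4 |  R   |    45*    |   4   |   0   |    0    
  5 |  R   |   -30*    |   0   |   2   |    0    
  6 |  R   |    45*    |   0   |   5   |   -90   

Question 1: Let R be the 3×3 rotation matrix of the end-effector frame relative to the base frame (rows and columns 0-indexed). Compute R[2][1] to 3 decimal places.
-1.000

End-effector y-axis (col 1 of R) = (0.0000,0.0000,-1.0000)
R[2][1] = -1.0000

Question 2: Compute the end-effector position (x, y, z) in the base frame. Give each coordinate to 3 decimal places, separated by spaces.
after link 1: o_1 = (-1.4142, -1.4142, 1.0000)
after link 2: o_2 = (3.5858, -1.4142, 3.0000)
after link 3: o_3 = (1.0858, -5.7443, 5.0000)
after link 4: o_4 = (1.0858, -5.7443, 9.0000)
after link 5: o_5 = (0.5681, -7.6762, 9.0000)
after link 6: o_6 = (3.0681, -12.0063, 9.0000)

3.068 -12.006 9.000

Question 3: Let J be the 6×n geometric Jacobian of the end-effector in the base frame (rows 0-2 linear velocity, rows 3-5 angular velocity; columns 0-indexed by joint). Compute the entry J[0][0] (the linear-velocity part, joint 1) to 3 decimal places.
12.006

axis z_0 = ẑ; lever o_n−o_0 = (3.0681,-12.0063,9.0000)
cross product → J_v[:, 0] = (12.0063,3.0681,-0.0000)
J_ω[:, 0] = z_0
entry J[0][0] = 12.0063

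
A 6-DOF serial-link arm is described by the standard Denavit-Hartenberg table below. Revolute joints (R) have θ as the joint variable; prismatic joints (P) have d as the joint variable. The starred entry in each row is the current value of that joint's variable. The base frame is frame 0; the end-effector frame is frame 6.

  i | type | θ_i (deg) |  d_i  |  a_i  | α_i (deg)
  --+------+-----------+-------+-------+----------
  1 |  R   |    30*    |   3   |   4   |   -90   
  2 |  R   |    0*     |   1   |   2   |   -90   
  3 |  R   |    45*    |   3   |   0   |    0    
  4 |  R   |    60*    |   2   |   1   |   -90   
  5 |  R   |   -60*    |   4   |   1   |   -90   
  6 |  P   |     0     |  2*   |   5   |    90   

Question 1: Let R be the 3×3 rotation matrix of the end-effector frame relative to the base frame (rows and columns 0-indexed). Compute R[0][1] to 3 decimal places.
0.224

End-effector y-axis (col 1 of R) = (0.2241,-0.8365,0.5000)
R[0][1] = 0.2241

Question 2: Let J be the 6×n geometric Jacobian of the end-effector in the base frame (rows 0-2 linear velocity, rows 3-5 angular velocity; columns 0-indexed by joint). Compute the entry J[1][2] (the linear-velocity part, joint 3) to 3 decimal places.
2.380

axis z_2 = (-0.0000,0.0000,-1.0000); lever o_n−o_2 = (-2.3801,-6.5720,-9.1962)
cross product → J_v[:, 2] = (-6.5720,2.3801,0.0000)
J_ω[:, 2] = z_2
entry J[1][2] = 2.3801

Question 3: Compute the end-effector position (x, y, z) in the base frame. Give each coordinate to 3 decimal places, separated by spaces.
2.316 -2.706 -6.196

after link 1: o_1 = (3.4641, 2.0000, 3.0000)
after link 2: o_2 = (4.6962, 3.8660, 3.0000)
after link 3: o_3 = (4.6962, 3.8660, 0.0000)
after link 4: o_4 = (4.9550, 2.9001, -2.0000)
after link 5: o_5 = (1.2207, 1.3819, -2.8660)
after link 6: o_6 = (2.3160, -2.7060, -6.1962)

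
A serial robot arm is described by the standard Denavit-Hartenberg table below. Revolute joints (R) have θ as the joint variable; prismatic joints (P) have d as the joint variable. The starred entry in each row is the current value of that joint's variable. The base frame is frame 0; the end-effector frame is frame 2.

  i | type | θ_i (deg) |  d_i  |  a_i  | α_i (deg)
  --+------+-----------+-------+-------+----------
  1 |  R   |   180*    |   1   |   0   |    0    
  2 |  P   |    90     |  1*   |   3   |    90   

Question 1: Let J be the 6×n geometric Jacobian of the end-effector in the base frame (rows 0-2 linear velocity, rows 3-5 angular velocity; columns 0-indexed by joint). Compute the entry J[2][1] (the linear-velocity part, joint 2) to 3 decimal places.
1.000

prismatic axis z_1 = (0.0000,0.0000,1.0000)
J_v[:, 1] = z_1; J_ω[:, 1] = (0,0,0)
entry J[2][1] = 1.0000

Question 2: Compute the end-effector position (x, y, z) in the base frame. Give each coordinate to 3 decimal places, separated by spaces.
after link 1: o_1 = (0.0000, 0.0000, 1.0000)
after link 2: o_2 = (-0.0000, -3.0000, 2.0000)

-0.000 -3.000 2.000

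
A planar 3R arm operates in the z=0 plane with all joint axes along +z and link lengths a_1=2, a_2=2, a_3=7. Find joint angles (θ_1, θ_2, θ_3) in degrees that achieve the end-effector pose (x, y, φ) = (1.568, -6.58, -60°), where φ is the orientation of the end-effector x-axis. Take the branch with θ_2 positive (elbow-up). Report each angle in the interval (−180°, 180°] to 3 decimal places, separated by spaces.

135.007 119.994 44.999

wrist centre = target − a_3·(cos φ, sin φ) = (-1.9320, -0.5178)
cos θ_2 = (4.0008−2²−2²)/(2·2·2) = -0.4999; θ_2 = 119.9937° (elbow-up)
β = atan2(-0.5178,-1.9320) = -164.9960°; ψ = atan2(1.7322,1.0002) = 59.9968°
θ_1 = β − ψ = -224.9928°
θ_3 = φ − θ_1 − θ_2 = 44.9992° (wrapped to (-180°,180°])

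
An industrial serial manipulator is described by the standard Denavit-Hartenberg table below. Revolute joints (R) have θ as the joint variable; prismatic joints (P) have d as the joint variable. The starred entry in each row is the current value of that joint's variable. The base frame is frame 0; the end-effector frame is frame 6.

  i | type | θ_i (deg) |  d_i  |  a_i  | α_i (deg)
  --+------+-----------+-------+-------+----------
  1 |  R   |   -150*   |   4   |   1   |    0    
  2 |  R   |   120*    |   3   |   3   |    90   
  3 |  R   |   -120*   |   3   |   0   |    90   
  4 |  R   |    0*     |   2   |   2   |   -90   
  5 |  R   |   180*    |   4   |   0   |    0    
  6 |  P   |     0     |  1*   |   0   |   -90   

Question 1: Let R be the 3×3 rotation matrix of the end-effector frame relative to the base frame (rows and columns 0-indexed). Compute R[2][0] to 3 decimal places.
End-effector x-axis (col 0 of R) = (0.4330,-0.2500,0.8660)
R[2][0] = 0.8660

0.866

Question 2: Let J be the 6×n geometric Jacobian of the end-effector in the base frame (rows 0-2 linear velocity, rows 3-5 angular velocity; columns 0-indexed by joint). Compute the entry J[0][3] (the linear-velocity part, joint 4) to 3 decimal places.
1.165

axis z_3 = (-0.7500,0.4330,0.5000); lever o_n−o_3 = (-4.8660,-2.9641,-0.7321)
cross product → J_v[:, 3] = (1.1651,-2.9821,4.3301)
J_ω[:, 3] = z_3
entry J[0][3] = 1.1651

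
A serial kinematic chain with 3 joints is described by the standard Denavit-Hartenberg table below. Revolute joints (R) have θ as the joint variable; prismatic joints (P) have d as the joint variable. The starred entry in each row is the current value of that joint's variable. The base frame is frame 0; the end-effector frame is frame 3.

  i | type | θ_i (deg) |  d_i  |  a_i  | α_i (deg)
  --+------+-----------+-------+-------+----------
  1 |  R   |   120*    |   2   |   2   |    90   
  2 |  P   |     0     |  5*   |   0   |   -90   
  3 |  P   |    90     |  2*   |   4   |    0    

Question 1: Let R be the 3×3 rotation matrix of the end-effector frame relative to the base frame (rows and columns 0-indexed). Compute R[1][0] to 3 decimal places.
-0.500

End-effector x-axis (col 0 of R) = (-0.8660,-0.5000,0.0000)
R[1][0] = -0.5000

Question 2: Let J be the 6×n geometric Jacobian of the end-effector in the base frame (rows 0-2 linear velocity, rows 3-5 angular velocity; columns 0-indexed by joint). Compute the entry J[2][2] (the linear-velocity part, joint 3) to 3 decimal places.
1.000

prismatic axis z_2 = (0.0000,0.0000,1.0000)
J_v[:, 2] = z_2; J_ω[:, 2] = (0,0,0)
entry J[2][2] = 1.0000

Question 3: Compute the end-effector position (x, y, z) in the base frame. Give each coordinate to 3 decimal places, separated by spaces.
after link 1: o_1 = (-1.0000, 1.7321, 2.0000)
after link 2: o_2 = (3.3301, 4.2321, 2.0000)
after link 3: o_3 = (-0.1340, 2.2321, 4.0000)

-0.134 2.232 4.000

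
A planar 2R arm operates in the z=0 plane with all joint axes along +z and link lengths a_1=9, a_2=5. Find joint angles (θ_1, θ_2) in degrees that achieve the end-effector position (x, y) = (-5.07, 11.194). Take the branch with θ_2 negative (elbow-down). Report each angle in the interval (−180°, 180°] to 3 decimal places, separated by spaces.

cos θ_2 = (151.0105−9²−5²)/(2·9·5) = 0.5001; θ_2 = -59.9923° (elbow-down)
β = atan2(11.1940,-5.0700) = 114.3668°; ψ = atan2(-4.3298,11.5006) = -20.6306°
θ_1 = β − ψ = 134.9973°

134.997 -59.992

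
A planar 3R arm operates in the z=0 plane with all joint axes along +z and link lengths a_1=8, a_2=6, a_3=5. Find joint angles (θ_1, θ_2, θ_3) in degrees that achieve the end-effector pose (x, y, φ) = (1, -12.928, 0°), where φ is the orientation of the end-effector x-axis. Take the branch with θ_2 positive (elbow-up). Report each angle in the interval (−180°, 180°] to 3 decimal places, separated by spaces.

wrist centre = target − a_3·(cos φ, sin φ) = (-4.0000, -12.9280)
cos θ_2 = (183.1332−8²−6²)/(2·8·6) = 0.8660; θ_2 = 30.0063° (elbow-up)
β = atan2(-12.9280,-4.0000) = -107.1924°; ψ = atan2(3.0006,13.1958) = 12.8105°
θ_1 = β − ψ = -120.0029°
θ_3 = φ − θ_1 − θ_2 = 89.9966° (wrapped to (-180°,180°])

-120.003 30.006 89.997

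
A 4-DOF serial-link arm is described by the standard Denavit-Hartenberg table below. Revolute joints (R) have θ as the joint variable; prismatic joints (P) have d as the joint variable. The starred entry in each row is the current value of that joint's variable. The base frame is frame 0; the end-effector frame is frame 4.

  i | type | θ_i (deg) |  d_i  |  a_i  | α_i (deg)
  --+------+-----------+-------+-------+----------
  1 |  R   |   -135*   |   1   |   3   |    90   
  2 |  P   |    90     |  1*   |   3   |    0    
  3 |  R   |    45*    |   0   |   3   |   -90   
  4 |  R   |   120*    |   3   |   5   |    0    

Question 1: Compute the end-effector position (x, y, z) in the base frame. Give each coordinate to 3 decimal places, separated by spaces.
1.983 -2.726 2.232

after link 1: o_1 = (-2.1213, -2.1213, 1.0000)
after link 2: o_2 = (-2.8284, -1.4142, 4.0000)
after link 3: o_3 = (-1.3284, 0.0858, 6.1213)
after link 4: o_4 = (1.9834, -2.7261, 2.2322)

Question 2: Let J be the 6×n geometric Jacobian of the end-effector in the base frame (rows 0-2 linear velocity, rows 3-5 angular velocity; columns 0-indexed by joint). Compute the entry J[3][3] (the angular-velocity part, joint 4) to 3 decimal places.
axis z_3 = (0.5000,0.5000,-0.7071); lever o_n−o_3 = (3.3119,-2.8119,-3.8891)
cross product → J_v[:, 3] = (-3.9328,-0.3973,-3.0619)
J_ω[:, 3] = z_3
entry J[3][3] = 0.5000

0.500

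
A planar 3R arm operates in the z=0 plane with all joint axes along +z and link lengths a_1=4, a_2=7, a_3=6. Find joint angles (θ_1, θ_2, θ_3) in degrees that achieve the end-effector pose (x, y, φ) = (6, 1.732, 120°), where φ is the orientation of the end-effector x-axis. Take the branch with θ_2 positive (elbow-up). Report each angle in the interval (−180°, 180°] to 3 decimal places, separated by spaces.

wrist centre = target − a_3·(cos φ, sin φ) = (9.0000, -3.4642)
cos θ_2 = (93.0004−4²−7²)/(2·4·7) = 0.5000; θ_2 = 59.9996° (elbow-up)
β = atan2(-3.4642,9.0000) = -21.0520°; ψ = atan2(6.0622,7.5000) = 38.9480°
θ_1 = β − ψ = -60.0000°
θ_3 = φ − θ_1 − θ_2 = 120.0004° (wrapped to (-180°,180°])

-60.000 60.000 120.000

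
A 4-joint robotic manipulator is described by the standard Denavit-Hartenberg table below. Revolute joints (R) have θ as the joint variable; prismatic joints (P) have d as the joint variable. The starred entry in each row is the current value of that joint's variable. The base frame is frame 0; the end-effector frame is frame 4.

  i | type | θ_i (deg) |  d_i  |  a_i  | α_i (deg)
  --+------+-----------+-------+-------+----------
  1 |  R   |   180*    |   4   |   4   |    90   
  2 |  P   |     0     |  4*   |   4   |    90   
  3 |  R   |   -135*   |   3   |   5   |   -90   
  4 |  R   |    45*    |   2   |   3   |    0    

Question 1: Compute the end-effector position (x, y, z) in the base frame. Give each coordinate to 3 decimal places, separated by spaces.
after link 1: o_1 = (-4.0000, 0.0000, 4.0000)
after link 2: o_2 = (-8.0000, 4.0000, 4.0000)
after link 3: o_3 = (-4.4645, 0.4645, 1.0000)
after link 4: o_4 = (-4.3787, -2.4497, 3.1213)

-4.379 -2.450 3.121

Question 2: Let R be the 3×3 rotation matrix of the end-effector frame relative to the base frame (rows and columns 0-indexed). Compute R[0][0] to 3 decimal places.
0.500

End-effector x-axis (col 0 of R) = (0.5000,-0.5000,0.7071)
R[0][0] = 0.5000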